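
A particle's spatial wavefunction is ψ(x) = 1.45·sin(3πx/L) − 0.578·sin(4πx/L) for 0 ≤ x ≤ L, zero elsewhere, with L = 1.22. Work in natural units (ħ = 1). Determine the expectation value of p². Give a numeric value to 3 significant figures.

p² ψ = −ħ² d²ψ/dx²; ⟨p²⟩ = −ħ² ∫ ψ*·ψ'' dx / ∫|ψ|² dx.
d²/dx² sin(jπx/L) = −(jπ/L)²·sin(jπx/L); on 0 ≤ x ≤ L, ∫sin²(jπx/L) dx = L/2 and ∫sin(jπx/L)·sin(lπx/L) dx = 0 for j ≠ l, so only diagonal terms survive in ∫|ψ|² and ∫ψ·ψ″; ∫ψ·ψ′ dx = [ψ²/2] between the walls = 0.
State is unnormalized: ∫|ψ|² dx = 1.4863, and ∫ψ*·(−ħ² ψ'') dx = 98.161, so ⟨p²⟩ = 98.161 / 1.4863.
⟨p²⟩ = 66.043.

66.0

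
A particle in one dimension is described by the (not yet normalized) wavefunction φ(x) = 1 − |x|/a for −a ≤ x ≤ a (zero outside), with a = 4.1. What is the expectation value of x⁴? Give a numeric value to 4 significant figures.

8.074

⟨x⁴⟩ = ∫ x⁴·|φ|² dx / ∫|φ|² dx (integrals over the domain).
φ is even, so ∫ over [−a, a] = 2∫₀ᵃ with φ = 1 − x/a there: ∫₀ᵃ (1 − x/a)² dx = a/3, ∫₀ᵃ x²(1 − x/a)² dx = a³/30, ∫₀ᵃ x⁴(1 − x/a)² dx = a⁵/105.
State is unnormalized: ∫|φ|² dx = 2.7333, and ∫φ*·x⁴·φ dx = 22.068, so ⟨x⁴⟩ = 22.068 / 2.7333.
⟨x⁴⟩ = 8.0736.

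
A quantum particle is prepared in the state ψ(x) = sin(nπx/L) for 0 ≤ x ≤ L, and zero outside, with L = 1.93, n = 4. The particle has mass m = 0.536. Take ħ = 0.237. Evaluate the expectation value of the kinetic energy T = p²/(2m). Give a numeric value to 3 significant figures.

2.22

T = −(ħ²/2m) d²/dx², so ⟨T⟩ = −(ħ²/2m) ∫ ψ*·ψ'' dx / ∫|ψ|² dx; with m = 0.536.
d/dx sin(nπx/L) = (nπ/L)·cos(nπx/L) and d²/dx² sin(nπx/L) = −(nπ/L)²·sin(nπx/L); on 0 ≤ x ≤ L, ∫sin²(nπx/L) dx = L/2 and ∫sin(nπx/L)·cos(nπx/L) dx = 0.
State is unnormalized: ∫|ψ|² dx = 0.96500, and ∫ψ*·(−ħ²/2m · ψ'') dx = 2.1436, so ⟨T⟩ = 2.1436 / 0.96500.
⟨T⟩ = 2.2213.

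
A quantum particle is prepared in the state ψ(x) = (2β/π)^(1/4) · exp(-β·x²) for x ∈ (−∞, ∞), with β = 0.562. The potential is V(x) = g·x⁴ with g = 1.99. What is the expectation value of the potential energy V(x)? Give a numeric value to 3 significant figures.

1.18

⟨V⟩ = ∫ V(x)·|ψ|² dx.
Gaussian moments: ∫x^(2j)·e^(−2βx²) dx = (2j−1)!!/(4β)^j · √(π/(2β)), odd powers integrate to 0; here √(π/(2β)) = 1.6718.
⟨V⟩ = 1.1814.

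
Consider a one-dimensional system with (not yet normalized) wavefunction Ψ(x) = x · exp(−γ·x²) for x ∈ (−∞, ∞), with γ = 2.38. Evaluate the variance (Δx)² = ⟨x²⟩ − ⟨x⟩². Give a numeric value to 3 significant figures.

0.315

Compute ⟨x⟩ and ⟨x²⟩ separately, then (Δx)² = ⟨x²⟩ − ⟨x⟩².
Expand each integrand as polynomial × e^(−2γx²) and use ∫x^(2j)·e^(−2γx²) dx = (2j−1)!!/(4γ)^j · √(π/(2γ)), odd powers → 0; here √(π/(2γ)) = 0.81240.
Normalization: ∫|Ψ|² dx = 0.085336.
⟨x⟩ = 0.0000 and ⟨x²⟩ = 0.31513.
(Δx)² = 0.31513 − (0.0000)² = 0.31513.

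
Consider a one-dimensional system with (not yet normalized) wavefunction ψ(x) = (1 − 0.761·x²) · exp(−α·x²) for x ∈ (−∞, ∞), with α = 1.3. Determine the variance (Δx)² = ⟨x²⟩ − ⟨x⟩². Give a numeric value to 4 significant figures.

Compute ⟨x⟩ and ⟨x²⟩ separately, then (Δx)² = ⟨x²⟩ − ⟨x⟩².
Expand each integrand as polynomial × e^(−2αx²) and use ∫x^(2j)·e^(−2αx²) dx = (2j−1)!!/(4α)^j · √(π/(2α)), odd powers → 0; here √(π/(2α)) = 1.0992.
Normalization: ∫|ψ|² dx = 0.84812.
⟨x⟩ = 0.0000 and ⟨x²⟩ = 0.11046.
(Δx)² = 0.11046 − (0.0000)² = 0.11046.

0.1105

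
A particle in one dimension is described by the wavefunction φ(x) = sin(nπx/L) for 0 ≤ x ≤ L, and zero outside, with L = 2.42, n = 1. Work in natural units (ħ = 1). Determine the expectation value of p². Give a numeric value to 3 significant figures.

1.69

p² φ = −ħ² d²φ/dx²; ⟨p²⟩ = −ħ² ∫ φ*·φ'' dx / ∫|φ|² dx.
d/dx sin(nπx/L) = (nπ/L)·cos(nπx/L) and d²/dx² sin(nπx/L) = −(nπ/L)²·sin(nπx/L); on 0 ≤ x ≤ L, ∫sin²(nπx/L) dx = L/2 and ∫sin(nπx/L)·cos(nπx/L) dx = 0.
State is unnormalized: ∫|φ|² dx = 1.2100, and ∫φ*·(−ħ² φ'') dx = 2.0392, so ⟨p²⟩ = 2.0392 / 1.2100.
⟨p²⟩ = 1.6853.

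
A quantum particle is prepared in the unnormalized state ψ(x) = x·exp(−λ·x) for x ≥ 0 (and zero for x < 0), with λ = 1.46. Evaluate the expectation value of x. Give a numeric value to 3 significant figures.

⟨x⟩ = ∫ x·|ψ|² dx / ∫|ψ|² dx (integrals over the domain).
Every integrand reduces to terms xʲ·e^(−2λx) on [0, ∞); use ∫₀^∞ xʲ·e^(−2λx) dx = j!/(2λ)^(j+1).
State is unnormalized: ∫|ψ|² dx = 0.080331, and ∫ψ*·x·ψ dx = 0.082532, so ⟨x⟩ = 0.082532 / 0.080331.
⟨x⟩ = 1.0274.

1.03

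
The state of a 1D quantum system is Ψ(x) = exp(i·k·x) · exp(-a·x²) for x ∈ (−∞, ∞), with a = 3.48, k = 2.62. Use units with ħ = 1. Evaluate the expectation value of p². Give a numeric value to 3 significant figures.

p² Ψ = −ħ² d²Ψ/dx²; ⟨p²⟩ = −ħ² ∫ Ψ*·Ψ'' dx / ∫|Ψ|² dx.
Gaussian moments: ∫x^(2j)·e^(−2ax²) dx = (2j−1)!!/(4a)^j · √(π/(2a)), odd powers integrate to 0; here √(π/(2a)) = 0.67185. Derivatives: Ψ′ = (ik − 2ax)·Ψ, Ψ″ = ((ik − 2ax)² − 2a)·Ψ; the odd-in-x pieces drop out.
State is unnormalized: ∫|Ψ|² dx = 0.67185, and ∫Ψ*·(−ħ² Ψ'') dx = 6.9499, so ⟨p²⟩ = 6.9499 / 0.67185.
⟨p²⟩ = 10.344.

10.3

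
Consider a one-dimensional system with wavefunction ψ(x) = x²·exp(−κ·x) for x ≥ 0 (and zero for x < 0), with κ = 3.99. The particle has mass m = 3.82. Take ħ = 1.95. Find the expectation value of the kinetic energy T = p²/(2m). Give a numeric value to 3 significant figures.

2.64

T = −(ħ²/2m) d²/dx², so ⟨T⟩ = −(ħ²/2m) ∫ ψ*·ψ'' dx / ∫|ψ|² dx; with m = 3.82.
Differentiate x²·exp(−κ·x) with the product rule; every integrand then reduces to terms xʲ·e^(−2κx) on [0, ∞), with ∫₀^∞ xʲ·e^(−2κx) dx = j!/(2κ)^(j+1).
State is unnormalized: ∫|ψ|² dx = 0.00074165, and ∫ψ*·(−ħ²/2m · ψ'') dx = 0.0019588, so ⟨T⟩ = 0.0019588 / 0.00074165.
⟨T⟩ = 2.6412.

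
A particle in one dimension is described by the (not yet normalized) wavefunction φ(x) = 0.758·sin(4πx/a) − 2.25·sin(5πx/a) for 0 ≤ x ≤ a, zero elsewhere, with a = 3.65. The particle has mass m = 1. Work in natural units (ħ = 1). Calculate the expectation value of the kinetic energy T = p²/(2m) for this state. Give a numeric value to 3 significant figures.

T = −(ħ²/2m) d²/dx², so ⟨T⟩ = −(ħ²/2m) ∫ φ*·φ'' dx / ∫|φ|² dx; with m = 1.
d²/dx² sin(jπx/a) = −(jπ/a)²·sin(jπx/a); on 0 ≤ x ≤ a, ∫sin²(jπx/a) dx = a/2 and ∫sin(jπx/a)·sin(lπx/a) dx = 0 for j ≠ l, so only diagonal terms survive in ∫|φ|² and ∫φ·φ″; ∫φ·φ′ dx = [φ²/2] between the walls = 0.
State is unnormalized: ∫|φ|² dx = 10.288, and ∫φ*·(−ħ²/2m · φ'') dx = 91.771, so ⟨T⟩ = 91.771 / 10.288.
⟨T⟩ = 8.9205.

8.92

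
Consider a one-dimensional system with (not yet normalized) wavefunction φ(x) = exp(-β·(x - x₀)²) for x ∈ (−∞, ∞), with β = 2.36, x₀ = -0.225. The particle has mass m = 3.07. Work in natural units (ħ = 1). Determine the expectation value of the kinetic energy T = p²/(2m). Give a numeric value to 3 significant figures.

T = −(ħ²/2m) d²/dx², so ⟨T⟩ = −(ħ²/2m) ∫ φ*·φ'' dx / ∫|φ|² dx; with m = 3.07.
Gaussian moments (u = x − x₀): ∫u^(2j)·e^(−2βu²) du = (2j−1)!!/(4β)^j · √(π/(2β)), odd powers integrate to 0; here √(π/(2β)) = 0.81584. Derivatives: d/dx e^(−βu²) = −2βu·e^(−βu²), d²/dx² e^(−βu²) = (4β²u² − 2β)·e^(−βu²).
State is unnormalized: ∫|φ|² dx = 0.81584, and ∫φ*·(−ħ²/2m · φ'') dx = 0.31358, so ⟨T⟩ = 0.31358 / 0.81584.
⟨T⟩ = 0.38436.

0.384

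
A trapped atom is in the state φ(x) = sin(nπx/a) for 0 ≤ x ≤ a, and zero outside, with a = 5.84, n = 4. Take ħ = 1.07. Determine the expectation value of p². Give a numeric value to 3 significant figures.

5.30

p² φ = −ħ² d²φ/dx²; ⟨p²⟩ = −ħ² ∫ φ*·φ'' dx / ∫|φ|² dx.
d/dx sin(nπx/a) = (nπ/a)·cos(nπx/a) and d²/dx² sin(nπx/a) = −(nπ/a)²·sin(nπx/a); on 0 ≤ x ≤ a, ∫sin²(nπx/a) dx = a/2 and ∫sin(nπx/a)·cos(nπx/a) dx = 0.
State is unnormalized: ∫|φ|² dx = 2.9200, and ∫φ*·(−ħ² φ'') dx = 15.479, so ⟨p²⟩ = 15.479 / 2.9200.
⟨p²⟩ = 5.3010.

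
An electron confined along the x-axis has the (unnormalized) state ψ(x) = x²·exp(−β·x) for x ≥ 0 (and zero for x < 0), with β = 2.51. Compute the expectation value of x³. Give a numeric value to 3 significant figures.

1.66

⟨x³⟩ = ∫ x³·|ψ|² dx / ∫|ψ|² dx (integrals over the domain).
Every integrand reduces to terms xʲ·e^(−2βx) on [0, ∞); use ∫₀^∞ xʲ·e^(−2βx) dx = j!/(2β)^(j+1).
State is unnormalized: ∫|ψ|² dx = 0.0075282, and ∫ψ*·x³·ψ dx = 0.012497, so ⟨x³⟩ = 0.012497 / 0.0075282.
⟨x³⟩ = 1.6600.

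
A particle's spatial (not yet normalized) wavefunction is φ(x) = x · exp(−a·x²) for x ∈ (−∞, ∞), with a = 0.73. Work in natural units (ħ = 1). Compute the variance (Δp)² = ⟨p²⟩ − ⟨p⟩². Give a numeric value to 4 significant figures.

2.190

Compute ⟨p⟩ and ⟨p²⟩ separately; (Δp)² = ⟨p²⟩ − ⟨p⟩².
Expand each integrand as polynomial × e^(−2ax²) and use ∫x^(2j)·e^(−2ax²) dx = (2j−1)!!/(4a)^j · √(π/(2a)), odd powers → 0; here √(π/(2a)) = 1.4669. Differentiate with the product rule, d/dx e^(−ax²) = −2ax·e^(−ax²).
Normalization: ∫|φ|² dx = 0.50236.
⟨p⟩ = 0.0000 and ⟨p²⟩ = 2.1900.
(Δp)² = 2.1900 − (0.0000)² = 2.1900.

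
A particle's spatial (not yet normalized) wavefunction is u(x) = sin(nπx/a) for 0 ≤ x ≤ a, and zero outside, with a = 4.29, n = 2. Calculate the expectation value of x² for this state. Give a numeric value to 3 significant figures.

5.90

⟨x²⟩ = ∫ x²·|u|² dx / ∫|u|² dx (integrals over the domain).
With sin²θ = (1 − cos2θ)/2 on 0 ≤ x ≤ a: ∫sin²(nπx/a) dx = a/2, ∫x·sin²(nπx/a) dx = a²/4, ∫x²·sin²(nπx/a) dx = a³·(1/6 − 1/(4n²π²)); higher powers xᵏ the same way, integrating xᵏ·cos(2nπx/a) by parts.
State is unnormalized: ∫|u|² dx = 2.1450, and ∫u*·x²·u dx = 12.659, so ⟨x²⟩ = 12.659 / 2.1450.
⟨x²⟩ = 5.9016.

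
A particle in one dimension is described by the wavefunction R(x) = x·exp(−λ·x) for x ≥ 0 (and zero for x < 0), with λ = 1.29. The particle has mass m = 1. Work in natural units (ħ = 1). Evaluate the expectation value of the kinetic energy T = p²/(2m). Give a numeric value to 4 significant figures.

T = −(ħ²/2m) d²/dx², so ⟨T⟩ = −(ħ²/2m) ∫ R*·R'' dx / ∫|R|² dx; with m = 1.
Differentiate x·exp(−λ·x) with the product rule; every integrand then reduces to terms xʲ·e^(−2λx) on [0, ∞), with ∫₀^∞ xʲ·e^(−2λx) dx = j!/(2λ)^(j+1).
State is unnormalized: ∫|R|² dx = 0.11646, and ∫R*·(−ħ²/2m · R'') dx = 0.096899, so ⟨T⟩ = 0.096899 / 0.11646.
⟨T⟩ = 0.83205.

0.8321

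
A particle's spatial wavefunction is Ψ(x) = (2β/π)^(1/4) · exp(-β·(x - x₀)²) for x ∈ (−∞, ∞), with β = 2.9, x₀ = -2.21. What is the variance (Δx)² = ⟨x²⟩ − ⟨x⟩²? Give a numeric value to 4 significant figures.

Compute ⟨x⟩ and ⟨x²⟩ separately, then (Δx)² = ⟨x²⟩ − ⟨x⟩².
Gaussian moments (u = x − x₀): ∫u^(2j)·e^(−2βu²) du = (2j−1)!!/(4β)^j · √(π/(2β)), odd powers integrate to 0; here √(π/(2β)) = 0.73597.
⟨x⟩ = -2.2100 and ⟨x²⟩ = 4.9703.
(Δx)² = 4.9703 − (-2.2100)² = 0.086207.

0.08621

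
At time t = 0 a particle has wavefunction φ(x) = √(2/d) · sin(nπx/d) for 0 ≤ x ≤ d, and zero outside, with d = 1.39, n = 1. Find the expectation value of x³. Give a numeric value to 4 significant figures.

0.4673

⟨x³⟩ = ∫ x³·|φ|² dx (integrals over the domain).
With sin²θ = (1 − cos2θ)/2 on 0 ≤ x ≤ d: ∫sin²(nπx/d) dx = d/2, ∫x·sin²(nπx/d) dx = d²/4, ∫x²·sin²(nπx/d) dx = d³·(1/6 − 1/(4n²π²)); higher powers xᵏ the same way, integrating xᵏ·cos(2nπx/d) by parts.
⟨x³⟩ = 0.46732.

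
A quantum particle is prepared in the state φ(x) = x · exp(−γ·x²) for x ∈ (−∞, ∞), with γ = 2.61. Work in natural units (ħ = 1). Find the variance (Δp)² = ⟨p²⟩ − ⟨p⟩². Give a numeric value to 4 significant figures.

7.830

Compute ⟨p⟩ and ⟨p²⟩ separately; (Δp)² = ⟨p²⟩ − ⟨p⟩².
Expand each integrand as polynomial × e^(−2γx²) and use ∫x^(2j)·e^(−2γx²) dx = (2j−1)!!/(4γ)^j · √(π/(2γ)), odd powers → 0; here √(π/(2γ)) = 0.77578. Differentiate with the product rule, d/dx e^(−γx²) = −2γx·e^(−γx²).
Normalization: ∫|φ|² dx = 0.074309.
⟨p⟩ = 0.0000 and ⟨p²⟩ = 7.8300.
(Δp)² = 7.8300 − (0.0000)² = 7.8300.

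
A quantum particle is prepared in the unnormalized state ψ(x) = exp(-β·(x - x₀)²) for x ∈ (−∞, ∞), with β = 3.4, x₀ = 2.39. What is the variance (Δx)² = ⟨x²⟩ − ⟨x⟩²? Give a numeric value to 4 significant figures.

Compute ⟨x⟩ and ⟨x²⟩ separately, then (Δx)² = ⟨x²⟩ − ⟨x⟩².
Gaussian moments (u = x − x₀): ∫u^(2j)·e^(−2βu²) du = (2j−1)!!/(4β)^j · √(π/(2β)), odd powers integrate to 0; here √(π/(2β)) = 0.67971.
Normalization: ∫|ψ|² dx = 0.67971.
⟨x⟩ = 2.3900 and ⟨x²⟩ = 5.7856.
(Δx)² = 5.7856 − (2.3900)² = 0.073529.

0.07353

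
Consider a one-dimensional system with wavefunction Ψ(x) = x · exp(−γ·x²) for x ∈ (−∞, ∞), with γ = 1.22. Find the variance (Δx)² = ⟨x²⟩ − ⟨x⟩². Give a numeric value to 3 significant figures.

0.615

Compute ⟨x⟩ and ⟨x²⟩ separately, then (Δx)² = ⟨x²⟩ − ⟨x⟩².
Expand each integrand as polynomial × e^(−2γx²) and use ∫x^(2j)·e^(−2γx²) dx = (2j−1)!!/(4γ)^j · √(π/(2γ)), odd powers → 0; here √(π/(2γ)) = 1.1347.
Normalization: ∫|Ψ|² dx = 0.23252.
⟨x⟩ = 0.0000 and ⟨x²⟩ = 0.61475.
(Δx)² = 0.61475 − (0.0000)² = 0.61475.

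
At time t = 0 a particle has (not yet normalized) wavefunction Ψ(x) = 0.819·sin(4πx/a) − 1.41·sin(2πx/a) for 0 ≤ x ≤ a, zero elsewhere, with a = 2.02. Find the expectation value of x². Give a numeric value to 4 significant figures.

⟨x²⟩ = ∫ x²·|Ψ|² dx / ∫|Ψ|² dx (integrals over the domain).
On 0 ≤ x ≤ a (j ≠ l): ∫sin²(jπx/a) dx = a/2, ∫sin(jπx/a)·sin(lπx/a) dx = 0; diagonal moments ∫x·sin²(jπx/a) dx = a²/4, ∫x²·sin²(jπx/a) dx = a³·(1/6 − 1/(4j²π²)); cross terms ∫x·sin(jπx/a)·sin(lπx/a) dx = 0 for j + l even and −4jla²/(π²(j² − l²)²) for j + l odd, ∫x²·sin(jπx/a)·sin(lπx/a) dx = (−1)^(j+l)·4jla³/(π²(j² − l²)²); higher powers the same way via product-to-sum and parts.
State is unnormalized: ∫|Ψ|² dx = 2.6854, and ∫Ψ*·x²·Ψ dx = 3.1114, so ⟨x²⟩ = 3.1114 / 2.6854.
⟨x²⟩ = 1.1586.

1.159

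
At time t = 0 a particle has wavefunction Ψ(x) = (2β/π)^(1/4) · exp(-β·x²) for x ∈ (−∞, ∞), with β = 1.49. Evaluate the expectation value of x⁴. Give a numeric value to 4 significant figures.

⟨x⁴⟩ = ∫ x⁴·|Ψ|² dx (integrals over the domain).
Gaussian moments: ∫x^(2j)·e^(−2βx²) dx = (2j−1)!!/(4β)^j · √(π/(2β)), odd powers integrate to 0; here √(π/(2β)) = 1.0268.
⟨x⁴⟩ = 0.084456.

0.08446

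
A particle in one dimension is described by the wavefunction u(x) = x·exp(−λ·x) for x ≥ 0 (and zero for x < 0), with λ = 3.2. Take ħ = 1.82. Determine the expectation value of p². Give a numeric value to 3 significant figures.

p² u = −ħ² d²u/dx²; ⟨p²⟩ = −ħ² ∫ u*·u'' dx / ∫|u|² dx.
Differentiate x·exp(−λ·x) with the product rule; every integrand then reduces to terms xʲ·e^(−2λx) on [0, ∞), with ∫₀^∞ xʲ·e^(−2λx) dx = j!/(2λ)^(j+1).
State is unnormalized: ∫|u|² dx = 0.0076294, and ∫u*·(−ħ² u'') dx = 0.25878, so ⟨p²⟩ = 0.25878 / 0.0076294.
⟨p²⟩ = 33.919.

33.9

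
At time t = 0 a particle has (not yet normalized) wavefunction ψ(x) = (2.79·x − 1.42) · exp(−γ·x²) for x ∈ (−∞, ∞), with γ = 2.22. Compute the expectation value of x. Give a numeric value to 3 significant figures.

⟨x⟩ = ∫ x·|ψ|² dx / ∫|ψ|² dx (integrals over the domain).
Expand each integrand as polynomial × e^(−2γx²) and use ∫x^(2j)·e^(−2γx²) dx = (2j−1)!!/(4γ)^j · √(π/(2γ)), odd powers → 0; here √(π/(2γ)) = 0.84117.
State is unnormalized: ∫|ψ|² dx = 2.4335, and ∫ψ*·x·ψ dx = -0.75057, so ⟨x⟩ = -0.75057 / 2.4335.
⟨x⟩ = -0.30843.

-0.308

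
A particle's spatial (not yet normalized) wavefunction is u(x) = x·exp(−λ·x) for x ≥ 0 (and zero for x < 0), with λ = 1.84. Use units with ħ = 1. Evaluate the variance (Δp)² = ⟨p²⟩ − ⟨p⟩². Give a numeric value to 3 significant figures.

3.39

Compute ⟨p⟩ and ⟨p²⟩ separately; (Δp)² = ⟨p²⟩ − ⟨p⟩².
Differentiate x·exp(−λ·x) with the product rule; every integrand then reduces to terms xʲ·e^(−2λx) on [0, ∞), with ∫₀^∞ xʲ·e^(−2λx) dx = j!/(2λ)^(j+1).
Normalization: ∫|u|² dx = 0.040132.
⟨p⟩ = 0.0000 and ⟨p²⟩ = 3.3856.
(Δp)² = 3.3856 − (0.0000)² = 3.3856.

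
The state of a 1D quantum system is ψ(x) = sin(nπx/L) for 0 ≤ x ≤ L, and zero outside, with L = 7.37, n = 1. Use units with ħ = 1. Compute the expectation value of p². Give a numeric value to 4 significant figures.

p² ψ = −ħ² d²ψ/dx²; ⟨p²⟩ = −ħ² ∫ ψ*·ψ'' dx / ∫|ψ|² dx.
d/dx sin(nπx/L) = (nπ/L)·cos(nπx/L) and d²/dx² sin(nπx/L) = −(nπ/L)²·sin(nπx/L); on 0 ≤ x ≤ L, ∫sin²(nπx/L) dx = L/2 and ∫sin(nπx/L)·cos(nπx/L) dx = 0.
State is unnormalized: ∫|ψ|² dx = 3.6850, and ∫ψ*·(−ħ² ψ'') dx = 0.66958, so ⟨p²⟩ = 0.66958 / 3.6850.
⟨p²⟩ = 0.18170.

0.1817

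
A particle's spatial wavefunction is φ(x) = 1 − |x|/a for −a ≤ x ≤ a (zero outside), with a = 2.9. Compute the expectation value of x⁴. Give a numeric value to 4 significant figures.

⟨x⁴⟩ = ∫ x⁴·|φ|² dx / ∫|φ|² dx (integrals over the domain).
φ is even, so ∫ over [−a, a] = 2∫₀ᵃ with φ = 1 − x/a there: ∫₀ᵃ (1 − x/a)² dx = a/3, ∫₀ᵃ x²(1 − x/a)² dx = a³/30, ∫₀ᵃ x⁴(1 − x/a)² dx = a⁵/105.
State is unnormalized: ∫|φ|² dx = 1.9333, and ∫φ*·x⁴·φ dx = 3.9069, so ⟨x⁴⟩ = 3.9069 / 1.9333.
⟨x⁴⟩ = 2.0208.

2.021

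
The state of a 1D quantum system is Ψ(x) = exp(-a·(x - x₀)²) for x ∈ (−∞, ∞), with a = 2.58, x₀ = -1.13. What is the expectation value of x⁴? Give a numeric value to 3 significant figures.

2.40

⟨x⁴⟩ = ∫ x⁴·|Ψ|² dx / ∫|Ψ|² dx (integrals over the domain).
Gaussian moments (u = x − x₀): ∫u^(2j)·e^(−2au²) du = (2j−1)!!/(4a)^j · √(π/(2a)), odd powers integrate to 0; here √(π/(2a)) = 0.78028.
State is unnormalized: ∫|Ψ|² dx = 0.78028, and ∫Ψ*·x⁴·Ψ dx = 1.8735, so ⟨x⁴⟩ = 1.8735 / 0.78028.
⟨x⁴⟩ = 2.4010.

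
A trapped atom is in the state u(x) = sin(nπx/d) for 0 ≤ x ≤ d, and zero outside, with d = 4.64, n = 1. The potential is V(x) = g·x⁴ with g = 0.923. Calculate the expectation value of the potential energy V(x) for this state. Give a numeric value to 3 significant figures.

48.8

⟨V⟩ = ∫ V(x)·|u|² dx / ∫|u|² dx.
With sin²θ = (1 − cos2θ)/2 on 0 ≤ x ≤ d: ∫sin²(nπx/d) dx = d/2, ∫x·sin²(nπx/d) dx = d²/4, ∫x²·sin²(nπx/d) dx = d³·(1/6 − 1/(4n²π²)); higher powers xᵏ the same way, integrating xᵏ·cos(2nπx/d) by parts.
State is unnormalized: ∫|u|² dx = 2.3200, and ∫u*·V(x)·u dx = 113.23, so ⟨V⟩ = 113.23 / 2.3200.
⟨V⟩ = 48.806.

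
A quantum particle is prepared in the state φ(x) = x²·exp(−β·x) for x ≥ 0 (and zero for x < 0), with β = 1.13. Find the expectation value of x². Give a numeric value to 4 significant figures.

⟨x²⟩ = ∫ x²·|φ|² dx / ∫|φ|² dx (integrals over the domain).
Every integrand reduces to terms xʲ·e^(−2βx) on [0, ∞); use ∫₀^∞ xʲ·e^(−2βx) dx = j!/(2β)^(j+1).
State is unnormalized: ∫|φ|² dx = 0.40707, and ∫φ*·x²·φ dx = 2.3910, so ⟨x²⟩ = 2.3910 / 0.40707.
⟨x²⟩ = 5.8736.

5.874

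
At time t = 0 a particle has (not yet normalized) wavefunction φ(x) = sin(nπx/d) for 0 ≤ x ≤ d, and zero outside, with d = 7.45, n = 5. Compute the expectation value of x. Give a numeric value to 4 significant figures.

⟨x⟩ = ∫ x·|φ|² dx / ∫|φ|² dx (integrals over the domain).
With sin²θ = (1 − cos2θ)/2 on 0 ≤ x ≤ d: ∫sin²(nπx/d) dx = d/2, ∫x·sin²(nπx/d) dx = d²/4, ∫x²·sin²(nπx/d) dx = d³·(1/6 − 1/(4n²π²)); higher powers xᵏ the same way, integrating xᵏ·cos(2nπx/d) by parts.
State is unnormalized: ∫|φ|² dx = 3.7250, and ∫φ*·x·φ dx = 13.876, so ⟨x⟩ = 13.876 / 3.7250.
⟨x⟩ = 3.7250.

3.725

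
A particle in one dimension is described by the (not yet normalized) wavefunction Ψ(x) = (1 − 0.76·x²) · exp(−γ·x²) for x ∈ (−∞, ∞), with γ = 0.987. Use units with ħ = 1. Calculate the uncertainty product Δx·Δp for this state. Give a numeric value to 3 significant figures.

0.559

Δx = √(⟨x²⟩−⟨x⟩²), Δp = √(⟨p²⟩−⟨p⟩²).
Expand each integrand as polynomial × e^(−2γx²) and use ∫x^(2j)·e^(−2γx²) dx = (2j−1)!!/(4γ)^j · √(π/(2γ)), odd powers → 0; here √(π/(2γ)) = 1.2615. Differentiate with the product rule, d/dx e^(−γx²) = −2γx·e^(−γx²).
Normalization: ∫|Ψ|² dx = 0.91609.
⟨x⟩ = 0.0000, ⟨x²⟩ = 0.13982 ⇒ Δx = 0.37392.
⟨p⟩ = 0.0000, ⟨p²⟩ = 2.2351 ⇒ Δp = 1.4950.
Δx·Δp = 0.55902.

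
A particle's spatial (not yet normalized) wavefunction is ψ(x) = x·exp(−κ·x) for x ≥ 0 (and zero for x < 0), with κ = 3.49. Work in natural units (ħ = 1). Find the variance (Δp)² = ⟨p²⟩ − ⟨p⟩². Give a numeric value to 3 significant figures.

Compute ⟨p⟩ and ⟨p²⟩ separately; (Δp)² = ⟨p²⟩ − ⟨p⟩².
Differentiate x·exp(−κ·x) with the product rule; every integrand then reduces to terms xʲ·e^(−2κx) on [0, ∞), with ∫₀^∞ xʲ·e^(−2κx) dx = j!/(2κ)^(j+1).
Normalization: ∫|ψ|² dx = 0.0058812.
⟨p⟩ = 0.0000 and ⟨p²⟩ = 12.180.
(Δp)² = 12.180 − (0.0000)² = 12.180.

12.2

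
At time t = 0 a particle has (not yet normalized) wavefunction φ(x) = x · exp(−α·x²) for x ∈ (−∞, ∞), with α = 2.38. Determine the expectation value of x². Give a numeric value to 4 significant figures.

⟨x²⟩ = ∫ x²·|φ|² dx / ∫|φ|² dx (integrals over the domain).
Expand each integrand as polynomial × e^(−2αx²) and use ∫x^(2j)·e^(−2αx²) dx = (2j−1)!!/(4α)^j · √(π/(2α)), odd powers → 0; here √(π/(2α)) = 0.81240.
State is unnormalized: ∫|φ|² dx = 0.085336, and ∫φ*·x²·φ dx = 0.026892, so ⟨x²⟩ = 0.026892 / 0.085336.
⟨x²⟩ = 0.31513.

0.3151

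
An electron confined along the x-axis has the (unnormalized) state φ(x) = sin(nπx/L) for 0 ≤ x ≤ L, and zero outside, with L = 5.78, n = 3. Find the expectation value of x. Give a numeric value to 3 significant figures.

⟨x⟩ = ∫ x·|φ|² dx / ∫|φ|² dx (integrals over the domain).
With sin²θ = (1 − cos2θ)/2 on 0 ≤ x ≤ L: ∫sin²(nπx/L) dx = L/2, ∫x·sin²(nπx/L) dx = L²/4, ∫x²·sin²(nπx/L) dx = L³·(1/6 − 1/(4n²π²)); higher powers xᵏ the same way, integrating xᵏ·cos(2nπx/L) by parts.
State is unnormalized: ∫|φ|² dx = 2.8900, and ∫φ*·x·φ dx = 8.3521, so ⟨x⟩ = 8.3521 / 2.8900.
⟨x⟩ = 2.8900.

2.89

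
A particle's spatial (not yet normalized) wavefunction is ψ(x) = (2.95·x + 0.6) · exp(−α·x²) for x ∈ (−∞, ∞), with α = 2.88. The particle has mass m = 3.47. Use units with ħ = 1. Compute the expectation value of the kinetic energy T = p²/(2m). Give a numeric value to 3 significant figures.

0.977

T = −(ħ²/2m) d²/dx², so ⟨T⟩ = −(ħ²/2m) ∫ ψ*·ψ'' dx / ∫|ψ|² dx; with m = 3.47.
Expand each integrand as polynomial × e^(−2αx²) and use ∫x^(2j)·e^(−2αx²) dx = (2j−1)!!/(4α)^j · √(π/(2α)), odd powers → 0; here √(π/(2α)) = 0.73852. Differentiate with the product rule, d/dx e^(−αx²) = −2αx·e^(−αx²).
State is unnormalized: ∫|ψ|² dx = 0.82377, and ∫ψ*·(−ħ²/2m · ψ'') dx = 0.80489, so ⟨T⟩ = 0.80489 / 0.82377.
⟨T⟩ = 0.97709.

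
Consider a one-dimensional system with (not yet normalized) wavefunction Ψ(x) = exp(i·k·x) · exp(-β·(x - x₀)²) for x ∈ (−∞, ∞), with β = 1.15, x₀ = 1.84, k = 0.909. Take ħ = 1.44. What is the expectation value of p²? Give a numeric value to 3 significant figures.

p² Ψ = −ħ² d²Ψ/dx²; ⟨p²⟩ = −ħ² ∫ Ψ*·Ψ'' dx / ∫|Ψ|² dx.
Gaussian moments (u = x − x₀): ∫u^(2j)·e^(−2βu²) du = (2j−1)!!/(4β)^j · √(π/(2β)), odd powers integrate to 0; here √(π/(2β)) = 1.1687. Derivatives: Ψ′ = (ik − 2βu)·Ψ, Ψ″ = ((ik − 2βu)² − 2β)·Ψ; the odd-in-u pieces drop out.
State is unnormalized: ∫|Ψ|² dx = 1.1687, and ∫Ψ*·(−ħ² Ψ'') dx = 4.7894, so ⟨p²⟩ = 4.7894 / 1.1687.
⟨p²⟩ = 4.0980.

4.10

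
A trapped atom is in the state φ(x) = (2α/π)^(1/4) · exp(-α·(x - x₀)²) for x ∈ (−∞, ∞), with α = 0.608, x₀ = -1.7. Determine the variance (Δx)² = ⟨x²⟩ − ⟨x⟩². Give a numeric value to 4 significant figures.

Compute ⟨x⟩ and ⟨x²⟩ separately, then (Δx)² = ⟨x²⟩ − ⟨x⟩².
Gaussian moments (u = x − x₀): ∫u^(2j)·e^(−2αu²) du = (2j−1)!!/(4α)^j · √(π/(2α)), odd powers integrate to 0; here √(π/(2α)) = 1.6073.
⟨x⟩ = -1.7000 and ⟨x²⟩ = 3.3012.
(Δx)² = 3.3012 − (-1.7000)² = 0.41118.

0.4112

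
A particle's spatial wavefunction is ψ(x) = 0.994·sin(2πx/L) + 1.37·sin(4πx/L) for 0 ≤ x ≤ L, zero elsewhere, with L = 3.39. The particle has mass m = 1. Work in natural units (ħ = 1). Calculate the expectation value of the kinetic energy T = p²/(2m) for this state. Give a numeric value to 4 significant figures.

5.093

T = −(ħ²/2m) d²/dx², so ⟨T⟩ = −(ħ²/2m) ∫ ψ*·ψ'' dx / ∫|ψ|² dx; with m = 1.
d²/dx² sin(jπx/L) = −(jπ/L)²·sin(jπx/L); on 0 ≤ x ≤ L, ∫sin²(jπx/L) dx = L/2 and ∫sin(jπx/L)·sin(lπx/L) dx = 0 for j ≠ l, so only diagonal terms survive in ∫|ψ|² and ∫ψ·ψ″; ∫ψ·ψ′ dx = [ψ²/2] between the walls = 0.
State is unnormalized: ∫|ψ|² dx = 4.8561, and ∫ψ*·(−ħ²/2m · ψ'') dx = 24.734, so ⟨T⟩ = 24.734 / 4.8561.
⟨T⟩ = 5.0934.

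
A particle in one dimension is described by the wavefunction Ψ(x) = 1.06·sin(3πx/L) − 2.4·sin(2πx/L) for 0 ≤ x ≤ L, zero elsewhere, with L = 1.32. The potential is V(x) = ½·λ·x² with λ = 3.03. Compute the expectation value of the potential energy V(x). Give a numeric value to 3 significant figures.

1.23

⟨V⟩ = ∫ V(x)·|Ψ|² dx / ∫|Ψ|² dx.
On 0 ≤ x ≤ L (j ≠ l): ∫sin²(jπx/L) dx = L/2, ∫sin(jπx/L)·sin(lπx/L) dx = 0; diagonal moments ∫x·sin²(jπx/L) dx = L²/4, ∫x²·sin²(jπx/L) dx = L³·(1/6 − 1/(4j²π²)); cross terms ∫x·sin(jπx/L)·sin(lπx/L) dx = 0 for j + l even and −4jlL²/(π²(j² − l²)²) for j + l odd, ∫x²·sin(jπx/L)·sin(lπx/L) dx = (−1)^(j+l)·4jlL³/(π²(j² − l²)²); higher powers the same way via product-to-sum and parts.
State is unnormalized: ∫|Ψ|² dx = 4.5432, and ∫Ψ*·V(x)·Ψ dx = 5.5839, so ⟨V⟩ = 5.5839 / 4.5432.
⟨V⟩ = 1.2291.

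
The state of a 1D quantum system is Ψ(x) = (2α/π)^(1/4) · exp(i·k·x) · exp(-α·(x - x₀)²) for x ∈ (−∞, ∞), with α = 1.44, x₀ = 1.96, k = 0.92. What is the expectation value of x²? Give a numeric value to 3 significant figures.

⟨x²⟩ = ∫ x²·|Ψ|² dx (integrals over the domain).
Gaussian moments (u = x − x₀): ∫u^(2j)·e^(−2αu²) du = (2j−1)!!/(4α)^j · √(π/(2α)), odd powers integrate to 0; here √(π/(2α)) = 1.0444.
⟨x²⟩ = 4.0152.

4.02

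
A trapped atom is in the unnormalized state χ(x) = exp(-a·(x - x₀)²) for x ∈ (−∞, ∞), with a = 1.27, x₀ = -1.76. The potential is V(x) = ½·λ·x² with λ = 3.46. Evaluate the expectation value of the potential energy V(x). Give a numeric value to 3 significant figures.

⟨V⟩ = ∫ V(x)·|χ|² dx / ∫|χ|² dx.
Gaussian moments (u = x − x₀): ∫u^(2j)·e^(−2au²) du = (2j−1)!!/(4a)^j · √(π/(2a)), odd powers integrate to 0; here √(π/(2a)) = 1.1121.
State is unnormalized: ∫|χ|² dx = 1.1121, and ∫χ*·V(x)·χ dx = 6.3385, so ⟨V⟩ = 6.3385 / 1.1121.
⟨V⟩ = 5.6994.

5.70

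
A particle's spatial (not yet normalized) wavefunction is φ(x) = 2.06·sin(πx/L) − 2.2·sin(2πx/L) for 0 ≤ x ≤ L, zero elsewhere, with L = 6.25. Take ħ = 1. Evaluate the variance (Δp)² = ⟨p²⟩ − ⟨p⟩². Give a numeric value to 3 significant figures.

0.657

Compute ⟨p⟩ and ⟨p²⟩ separately; (Δp)² = ⟨p²⟩ − ⟨p⟩².
d²/dx² sin(jπx/L) = −(jπ/L)²·sin(jπx/L); on 0 ≤ x ≤ L, ∫sin²(jπx/L) dx = L/2 and ∫sin(jπx/L)·sin(lπx/L) dx = 0 for j ≠ l, so only diagonal terms survive in ∫|φ|² and ∫φ·φ″; ∫φ·φ′ dx = [φ²/2] between the walls = 0.
Normalization: ∫|φ|² dx = 28.386.
⟨p⟩ = 0.0000 and ⟨p²⟩ = 0.65654.
(Δp)² = 0.65654 − (0.0000)² = 0.65654.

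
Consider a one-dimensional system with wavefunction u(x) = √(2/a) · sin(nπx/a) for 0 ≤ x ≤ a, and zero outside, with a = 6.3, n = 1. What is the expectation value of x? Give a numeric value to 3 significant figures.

⟨x⟩ = ∫ x·|u|² dx (integrals over the domain).
With sin²θ = (1 − cos2θ)/2 on 0 ≤ x ≤ a: ∫sin²(nπx/a) dx = a/2, ∫x·sin²(nπx/a) dx = a²/4, ∫x²·sin²(nπx/a) dx = a³·(1/6 − 1/(4n²π²)); higher powers xᵏ the same way, integrating xᵏ·cos(2nπx/a) by parts.
⟨x⟩ = 3.1500.

3.15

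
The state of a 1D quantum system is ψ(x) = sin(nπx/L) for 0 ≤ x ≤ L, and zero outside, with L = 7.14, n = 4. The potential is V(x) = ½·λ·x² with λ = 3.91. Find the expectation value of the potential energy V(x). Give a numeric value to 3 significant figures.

32.9

⟨V⟩ = ∫ V(x)·|ψ|² dx / ∫|ψ|² dx.
With sin²θ = (1 − cos2θ)/2 on 0 ≤ x ≤ L: ∫sin²(nπx/L) dx = L/2, ∫x·sin²(nπx/L) dx = L²/4, ∫x²·sin²(nπx/L) dx = L³·(1/6 − 1/(4n²π²)); higher powers xᵏ the same way, integrating xᵏ·cos(2nπx/L) by parts.
State is unnormalized: ∫|ψ|² dx = 3.5700, and ∫ψ*·V(x)·ψ dx = 117.47, so ⟨V⟩ = 117.47 / 3.5700.
⟨V⟩ = 32.906.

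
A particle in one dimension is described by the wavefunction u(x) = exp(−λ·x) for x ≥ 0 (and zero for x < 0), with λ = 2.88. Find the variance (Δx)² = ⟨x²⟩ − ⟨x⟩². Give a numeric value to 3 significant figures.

Compute ⟨x⟩ and ⟨x²⟩ separately, then (Δx)² = ⟨x²⟩ − ⟨x⟩².
Every integrand reduces to terms xʲ·e^(−2λx) on [0, ∞); use ∫₀^∞ xʲ·e^(−2λx) dx = j!/(2λ)^(j+1).
Normalization: ∫|u|² dx = 0.17361.
⟨x⟩ = 0.17361 and ⟨x²⟩ = 0.060282.
(Δx)² = 0.060282 − (0.17361)² = 0.030141.

0.0301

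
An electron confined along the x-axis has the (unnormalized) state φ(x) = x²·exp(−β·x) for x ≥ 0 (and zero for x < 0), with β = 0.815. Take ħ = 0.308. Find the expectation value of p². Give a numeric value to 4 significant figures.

p² φ = −ħ² d²φ/dx²; ⟨p²⟩ = −ħ² ∫ φ*·φ'' dx / ∫|φ|² dx.
Differentiate x²·exp(−β·x) with the product rule; every integrand then reduces to terms xʲ·e^(−2βx) on [0, ∞), with ∫₀^∞ xʲ·e^(−2βx) dx = j!/(2β)^(j+1).
State is unnormalized: ∫|φ|² dx = 2.0858, and ∫φ*·(−ħ² φ'') dx = 0.043810, so ⟨p²⟩ = 0.043810 / 2.0858.
⟨p²⟩ = 0.021004.

0.02100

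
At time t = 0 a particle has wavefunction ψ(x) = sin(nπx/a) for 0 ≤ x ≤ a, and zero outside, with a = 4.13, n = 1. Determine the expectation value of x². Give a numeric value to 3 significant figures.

4.82

⟨x²⟩ = ∫ x²·|ψ|² dx / ∫|ψ|² dx (integrals over the domain).
With sin²θ = (1 − cos2θ)/2 on 0 ≤ x ≤ a: ∫sin²(nπx/a) dx = a/2, ∫x·sin²(nπx/a) dx = a²/4, ∫x²·sin²(nπx/a) dx = a³·(1/6 − 1/(4n²π²)); higher powers xᵏ the same way, integrating xᵏ·cos(2nπx/a) by parts.
State is unnormalized: ∫|ψ|² dx = 2.0650, and ∫ψ*·x²·ψ dx = 9.9564, so ⟨x²⟩ = 9.9564 / 2.0650.
⟨x²⟩ = 4.8215.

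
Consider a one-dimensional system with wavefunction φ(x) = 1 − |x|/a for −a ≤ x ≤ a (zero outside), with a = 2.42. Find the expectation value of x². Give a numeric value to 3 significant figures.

⟨x²⟩ = ∫ x²·|φ|² dx / ∫|φ|² dx (integrals over the domain).
φ is even, so ∫ over [−a, a] = 2∫₀ᵃ with φ = 1 − x/a there: ∫₀ᵃ (1 − x/a)² dx = a/3, ∫₀ᵃ x²(1 − x/a)² dx = a³/30, ∫₀ᵃ x⁴(1 − x/a)² dx = a⁵/105.
State is unnormalized: ∫|φ|² dx = 1.6133, and ∫φ*·x²·φ dx = 0.94483, so ⟨x²⟩ = 0.94483 / 1.6133.
⟨x²⟩ = 0.58564.

0.586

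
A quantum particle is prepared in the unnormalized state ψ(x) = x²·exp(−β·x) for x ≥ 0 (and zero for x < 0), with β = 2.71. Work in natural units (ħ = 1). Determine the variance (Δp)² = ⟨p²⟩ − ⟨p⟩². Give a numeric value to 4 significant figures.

2.448

Compute ⟨p⟩ and ⟨p²⟩ separately; (Δp)² = ⟨p²⟩ − ⟨p⟩².
Differentiate x²·exp(−β·x) with the product rule; every integrand then reduces to terms xʲ·e^(−2βx) on [0, ∞), with ∫₀^∞ xʲ·e^(−2βx) dx = j!/(2β)^(j+1).
Normalization: ∫|ψ|² dx = 0.0051312.
⟨p⟩ = 0.0000 and ⟨p²⟩ = 2.4480.
(Δp)² = 2.4480 − (0.0000)² = 2.4480.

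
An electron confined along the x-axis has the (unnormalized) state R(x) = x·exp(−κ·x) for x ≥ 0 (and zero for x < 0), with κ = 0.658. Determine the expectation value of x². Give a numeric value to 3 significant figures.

6.93

⟨x²⟩ = ∫ x²·|R|² dx / ∫|R|² dx (integrals over the domain).
Every integrand reduces to terms xʲ·e^(−2κx) on [0, ∞); use ∫₀^∞ xʲ·e^(−2κx) dx = j!/(2κ)^(j+1).
State is unnormalized: ∫|R|² dx = 0.87753, and ∫R*·x²·R dx = 6.0804, so ⟨x²⟩ = 6.0804 / 0.87753.
⟨x²⟩ = 6.9290.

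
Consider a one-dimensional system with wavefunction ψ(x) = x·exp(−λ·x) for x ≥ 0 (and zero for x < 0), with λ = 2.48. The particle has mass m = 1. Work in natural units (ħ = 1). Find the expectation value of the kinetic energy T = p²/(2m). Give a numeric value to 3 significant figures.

3.08

T = −(ħ²/2m) d²/dx², so ⟨T⟩ = −(ħ²/2m) ∫ ψ*·ψ'' dx / ∫|ψ|² dx; with m = 1.
Differentiate x·exp(−λ·x) with the product rule; every integrand then reduces to terms xʲ·e^(−2λx) on [0, ∞), with ∫₀^∞ xʲ·e^(−2λx) dx = j!/(2λ)^(j+1).
State is unnormalized: ∫|ψ|² dx = 0.016390, and ∫ψ*·(−ħ²/2m · ψ'') dx = 0.050403, so ⟨T⟩ = 0.050403 / 0.016390.
⟨T⟩ = 3.0752.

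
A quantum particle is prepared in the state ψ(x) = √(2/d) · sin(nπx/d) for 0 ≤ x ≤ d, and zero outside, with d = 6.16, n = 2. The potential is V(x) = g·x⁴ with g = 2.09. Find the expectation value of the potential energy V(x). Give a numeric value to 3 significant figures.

529.

⟨V⟩ = ∫ V(x)·|ψ|² dx.
With sin²θ = (1 − cos2θ)/2 on 0 ≤ x ≤ d: ∫sin²(nπx/d) dx = d/2, ∫x·sin²(nπx/d) dx = d²/4, ∫x²·sin²(nπx/d) dx = d³·(1/6 − 1/(4n²π²)); higher powers xᵏ the same way, integrating xᵏ·cos(2nπx/d) by parts.
⟨V⟩ = 528.53.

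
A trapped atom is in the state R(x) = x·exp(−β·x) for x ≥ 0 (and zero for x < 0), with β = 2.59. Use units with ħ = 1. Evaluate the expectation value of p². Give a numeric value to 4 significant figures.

6.708

p² R = −ħ² d²R/dx²; ⟨p²⟩ = −ħ² ∫ R*·R'' dx / ∫|R|² dx.
Differentiate x·exp(−β·x) with the product rule; every integrand then reduces to terms xʲ·e^(−2βx) on [0, ∞), with ∫₀^∞ xʲ·e^(−2βx) dx = j!/(2β)^(j+1).
State is unnormalized: ∫|R|² dx = 0.014389, and ∫R*·(−ħ² R'') dx = 0.096525, so ⟨p²⟩ = 0.096525 / 0.014389.
⟨p²⟩ = 6.7081.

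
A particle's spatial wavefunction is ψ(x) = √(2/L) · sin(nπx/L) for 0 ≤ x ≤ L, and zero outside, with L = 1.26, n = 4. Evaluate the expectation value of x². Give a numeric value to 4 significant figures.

0.5242

⟨x²⟩ = ∫ x²·|ψ|² dx (integrals over the domain).
With sin²θ = (1 − cos2θ)/2 on 0 ≤ x ≤ L: ∫sin²(nπx/L) dx = L/2, ∫x·sin²(nπx/L) dx = L²/4, ∫x²·sin²(nπx/L) dx = L³·(1/6 − 1/(4n²π²)); higher powers xᵏ the same way, integrating xᵏ·cos(2nπx/L) by parts.
⟨x²⟩ = 0.52417.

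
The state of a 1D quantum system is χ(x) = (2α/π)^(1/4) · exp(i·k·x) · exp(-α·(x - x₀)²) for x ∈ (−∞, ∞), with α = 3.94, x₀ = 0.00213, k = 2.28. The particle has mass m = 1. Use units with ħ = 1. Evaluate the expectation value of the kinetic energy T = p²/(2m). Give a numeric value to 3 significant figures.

T = −(ħ²/2m) d²/dx², so ⟨T⟩ = −(ħ²/2m) ∫ χ*·χ'' dx; with m = 1.
Gaussian moments (u = x − x₀): ∫u^(2j)·e^(−2αu²) du = (2j−1)!!/(4α)^j · √(π/(2α)), odd powers integrate to 0; here √(π/(2α)) = 0.63141. Derivatives: χ′ = (ik − 2αu)·χ, χ″ = ((ik − 2αu)² − 2α)·χ; the odd-in-u pieces drop out.
⟨T⟩ = 4.5692.

4.57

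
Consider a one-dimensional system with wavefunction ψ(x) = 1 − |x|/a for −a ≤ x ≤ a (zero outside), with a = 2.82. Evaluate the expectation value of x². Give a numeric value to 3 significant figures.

0.795

⟨x²⟩ = ∫ x²·|ψ|² dx / ∫|ψ|² dx (integrals over the domain).
ψ is even, so ∫ over [−a, a] = 2∫₀ᵃ with ψ = 1 − x/a there: ∫₀ᵃ (1 − x/a)² dx = a/3, ∫₀ᵃ x²(1 − x/a)² dx = a³/30, ∫₀ᵃ x⁴(1 − x/a)² dx = a⁵/105.
State is unnormalized: ∫|ψ|² dx = 1.8800, and ∫ψ*·x²·ψ dx = 1.4951, so ⟨x²⟩ = 1.4951 / 1.8800.
⟨x²⟩ = 0.79524.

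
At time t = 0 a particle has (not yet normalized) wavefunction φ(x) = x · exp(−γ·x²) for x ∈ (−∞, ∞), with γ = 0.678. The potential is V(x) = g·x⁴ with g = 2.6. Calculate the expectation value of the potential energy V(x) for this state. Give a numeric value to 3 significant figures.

⟨V⟩ = ∫ V(x)·|φ|² dx / ∫|φ|² dx.
Expand each integrand as polynomial × e^(−2γx²) and use ∫x^(2j)·e^(−2γx²) dx = (2j−1)!!/(4γ)^j · √(π/(2γ)), odd powers → 0; here √(π/(2γ)) = 1.5221.
State is unnormalized: ∫|φ|² dx = 0.56125, and ∫φ*·V(x)·φ dx = 2.9761, so ⟨V⟩ = 2.9761 / 0.56125.
⟨V⟩ = 5.3026.

5.30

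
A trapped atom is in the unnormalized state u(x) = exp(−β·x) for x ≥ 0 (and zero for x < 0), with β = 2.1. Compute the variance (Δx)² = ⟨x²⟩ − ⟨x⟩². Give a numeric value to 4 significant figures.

Compute ⟨x⟩ and ⟨x²⟩ separately, then (Δx)² = ⟨x²⟩ − ⟨x⟩².
Every integrand reduces to terms xʲ·e^(−2βx) on [0, ∞); use ∫₀^∞ xʲ·e^(−2βx) dx = j!/(2β)^(j+1).
Normalization: ∫|u|² dx = 0.23810.
⟨x⟩ = 0.23810 and ⟨x²⟩ = 0.11338.
(Δx)² = 0.11338 − (0.23810)² = 0.056689.

0.05669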